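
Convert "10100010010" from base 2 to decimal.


Input: "10100010010" in base 2
Positional expansion:
  Digit '1' (value 1) x 2^10 = 1024
  Digit '0' (value 0) x 2^9 = 0
  Digit '1' (value 1) x 2^8 = 256
  Digit '0' (value 0) x 2^7 = 0
  Digit '0' (value 0) x 2^6 = 0
  Digit '0' (value 0) x 2^5 = 0
  Digit '1' (value 1) x 2^4 = 16
  Digit '0' (value 0) x 2^3 = 0
  Digit '0' (value 0) x 2^2 = 0
  Digit '1' (value 1) x 2^1 = 2
  Digit '0' (value 0) x 2^0 = 0
Sum = 1298

1298


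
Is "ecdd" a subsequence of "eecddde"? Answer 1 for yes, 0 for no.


Check if "ecdd" is a subsequence of "eecddde"
Greedy scan:
  Position 0 ('e'): matches sub[0] = 'e'
  Position 1 ('e'): no match needed
  Position 2 ('c'): matches sub[1] = 'c'
  Position 3 ('d'): matches sub[2] = 'd'
  Position 4 ('d'): matches sub[3] = 'd'
  Position 5 ('d'): no match needed
  Position 6 ('e'): no match needed
All 4 characters matched => is a subsequence

1


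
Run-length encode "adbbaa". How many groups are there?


Input: adbbaa
Scanning for consecutive runs:
  Group 1: 'a' x 1 (positions 0-0)
  Group 2: 'd' x 1 (positions 1-1)
  Group 3: 'b' x 2 (positions 2-3)
  Group 4: 'a' x 2 (positions 4-5)
Total groups: 4

4


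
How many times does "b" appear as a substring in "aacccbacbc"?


Searching for "b" in "aacccbacbc"
Scanning each position:
  Position 0: "a" => no
  Position 1: "a" => no
  Position 2: "c" => no
  Position 3: "c" => no
  Position 4: "c" => no
  Position 5: "b" => MATCH
  Position 6: "a" => no
  Position 7: "c" => no
  Position 8: "b" => MATCH
  Position 9: "c" => no
Total occurrences: 2

2


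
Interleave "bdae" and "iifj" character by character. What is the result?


Interleaving "bdae" and "iifj":
  Position 0: 'b' from first, 'i' from second => "bi"
  Position 1: 'd' from first, 'i' from second => "di"
  Position 2: 'a' from first, 'f' from second => "af"
  Position 3: 'e' from first, 'j' from second => "ej"
Result: bidiafej

bidiafej


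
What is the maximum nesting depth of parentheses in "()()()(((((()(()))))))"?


Input: "()()()(((((()(()))))))"
Tracking depth:
  Position 0 '(': depth becomes 1
  Position 1 ')': depth becomes 0
  Position 2 '(': depth becomes 1
  Position 3 ')': depth becomes 0
  Position 4 '(': depth becomes 1
  Position 5 ')': depth becomes 0
  Position 6 '(': depth becomes 1
  Position 7 '(': depth becomes 2
  Position 8 '(': depth becomes 3
  Position 9 '(': depth becomes 4
  Position 10 '(': depth becomes 5
  Position 11 '(': depth becomes 6
  Position 12 ')': depth becomes 5
  Position 13 '(': depth becomes 6
  Position 14 '(': depth becomes 7
  Position 15 ')': depth becomes 6
  Position 16 ')': depth becomes 5
  Position 17 ')': depth becomes 4
  Position 18 ')': depth becomes 3
  Position 19 ')': depth becomes 2
  Position 20 ')': depth becomes 1
  Position 21 ')': depth becomes 0
Maximum depth reached: 7

7


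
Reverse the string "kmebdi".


Input: kmebdi
Reading characters right to left:
  Position 5: 'i'
  Position 4: 'd'
  Position 3: 'b'
  Position 2: 'e'
  Position 1: 'm'
  Position 0: 'k'
Reversed: idbemk

idbemk


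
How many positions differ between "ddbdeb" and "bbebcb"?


Comparing "ddbdeb" and "bbebcb" position by position:
  Position 0: 'd' vs 'b' => DIFFER
  Position 1: 'd' vs 'b' => DIFFER
  Position 2: 'b' vs 'e' => DIFFER
  Position 3: 'd' vs 'b' => DIFFER
  Position 4: 'e' vs 'c' => DIFFER
  Position 5: 'b' vs 'b' => same
Positions that differ: 5

5


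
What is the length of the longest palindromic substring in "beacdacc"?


Input: "beacdacc"
Checking substrings for palindromes:
  [6:8] "cc" (len 2) => palindrome
Longest palindromic substring: "cc" with length 2

2


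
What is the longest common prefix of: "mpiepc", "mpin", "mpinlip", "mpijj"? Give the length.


Words: mpiepc, mpin, mpinlip, mpijj
  Position 0: all 'm' => match
  Position 1: all 'p' => match
  Position 2: all 'i' => match
  Position 3: ('e', 'n', 'n', 'j') => mismatch, stop
LCP = "mpi" (length 3)

3


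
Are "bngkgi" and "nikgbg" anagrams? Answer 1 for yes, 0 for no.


Strings: "bngkgi", "nikgbg"
Sorted first:  bggikn
Sorted second: bggikn
Sorted forms match => anagrams

1


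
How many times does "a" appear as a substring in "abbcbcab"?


Searching for "a" in "abbcbcab"
Scanning each position:
  Position 0: "a" => MATCH
  Position 1: "b" => no
  Position 2: "b" => no
  Position 3: "c" => no
  Position 4: "b" => no
  Position 5: "c" => no
  Position 6: "a" => MATCH
  Position 7: "b" => no
Total occurrences: 2

2


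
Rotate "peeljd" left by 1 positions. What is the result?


Input: "peeljd", rotate left by 1
First 1 characters: "p"
Remaining characters: "eeljd"
Concatenate remaining + first: "eeljd" + "p" = "eeljdp"

eeljdp


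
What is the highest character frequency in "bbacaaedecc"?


Input: bbacaaedecc
Character counts:
  'a': 3
  'b': 2
  'c': 3
  'd': 1
  'e': 2
Maximum frequency: 3

3


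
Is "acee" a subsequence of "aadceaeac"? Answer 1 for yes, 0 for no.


Check if "acee" is a subsequence of "aadceaeac"
Greedy scan:
  Position 0 ('a'): matches sub[0] = 'a'
  Position 1 ('a'): no match needed
  Position 2 ('d'): no match needed
  Position 3 ('c'): matches sub[1] = 'c'
  Position 4 ('e'): matches sub[2] = 'e'
  Position 5 ('a'): no match needed
  Position 6 ('e'): matches sub[3] = 'e'
  Position 7 ('a'): no match needed
  Position 8 ('c'): no match needed
All 4 characters matched => is a subsequence

1


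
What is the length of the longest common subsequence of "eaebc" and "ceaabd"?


LCS of "eaebc" and "ceaabd"
DP table:
           c    e    a    a    b    d
      0    0    0    0    0    0    0
  e   0    0    1    1    1    1    1
  a   0    0    1    2    2    2    2
  e   0    0    1    2    2    2    2
  b   0    0    1    2    2    3    3
  c   0    1    1    2    2    3    3
LCS length = dp[5][6] = 3

3


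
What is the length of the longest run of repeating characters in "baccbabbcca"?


Input: "baccbabbcca"
Scanning for longest run:
  Position 1 ('a'): new char, reset run to 1
  Position 2 ('c'): new char, reset run to 1
  Position 3 ('c'): continues run of 'c', length=2
  Position 4 ('b'): new char, reset run to 1
  Position 5 ('a'): new char, reset run to 1
  Position 6 ('b'): new char, reset run to 1
  Position 7 ('b'): continues run of 'b', length=2
  Position 8 ('c'): new char, reset run to 1
  Position 9 ('c'): continues run of 'c', length=2
  Position 10 ('a'): new char, reset run to 1
Longest run: 'c' with length 2

2


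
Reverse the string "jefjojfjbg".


Input: jefjojfjbg
Reading characters right to left:
  Position 9: 'g'
  Position 8: 'b'
  Position 7: 'j'
  Position 6: 'f'
  Position 5: 'j'
  Position 4: 'o'
  Position 3: 'j'
  Position 2: 'f'
  Position 1: 'e'
  Position 0: 'j'
Reversed: gbjfjojfej

gbjfjojfej


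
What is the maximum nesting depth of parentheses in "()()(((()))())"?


Input: "()()(((()))())"
Tracking depth:
  Position 0 '(': depth becomes 1
  Position 1 ')': depth becomes 0
  Position 2 '(': depth becomes 1
  Position 3 ')': depth becomes 0
  Position 4 '(': depth becomes 1
  Position 5 '(': depth becomes 2
  Position 6 '(': depth becomes 3
  Position 7 '(': depth becomes 4
  Position 8 ')': depth becomes 3
  Position 9 ')': depth becomes 2
  Position 10 ')': depth becomes 1
  Position 11 '(': depth becomes 2
  Position 12 ')': depth becomes 1
  Position 13 ')': depth becomes 0
Maximum depth reached: 4

4


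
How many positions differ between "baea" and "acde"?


Comparing "baea" and "acde" position by position:
  Position 0: 'b' vs 'a' => DIFFER
  Position 1: 'a' vs 'c' => DIFFER
  Position 2: 'e' vs 'd' => DIFFER
  Position 3: 'a' vs 'e' => DIFFER
Positions that differ: 4

4


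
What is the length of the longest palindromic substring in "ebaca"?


Input: "ebaca"
Checking substrings for palindromes:
  [2:5] "aca" (len 3) => palindrome
Longest palindromic substring: "aca" with length 3

3


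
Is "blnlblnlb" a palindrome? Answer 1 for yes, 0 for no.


Input: blnlblnlb
Reversed: blnlblnlb
  Compare pos 0 ('b') with pos 8 ('b'): match
  Compare pos 1 ('l') with pos 7 ('l'): match
  Compare pos 2 ('n') with pos 6 ('n'): match
  Compare pos 3 ('l') with pos 5 ('l'): match
Result: palindrome

1


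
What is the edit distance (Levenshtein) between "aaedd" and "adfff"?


Computing edit distance: "aaedd" -> "adfff"
DP table:
           a    d    f    f    f
      0    1    2    3    4    5
  a   1    0    1    2    3    4
  a   2    1    1    2    3    4
  e   3    2    2    2    3    4
  d   4    3    2    3    3    4
  d   5    4    3    3    4    4
Edit distance = dp[5][5] = 4

4


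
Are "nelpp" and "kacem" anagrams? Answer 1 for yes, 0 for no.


Strings: "nelpp", "kacem"
Sorted first:  elnpp
Sorted second: acekm
Differ at position 0: 'e' vs 'a' => not anagrams

0


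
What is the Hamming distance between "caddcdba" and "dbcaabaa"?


Comparing "caddcdba" and "dbcaabaa" position by position:
  Position 0: 'c' vs 'd' => differ
  Position 1: 'a' vs 'b' => differ
  Position 2: 'd' vs 'c' => differ
  Position 3: 'd' vs 'a' => differ
  Position 4: 'c' vs 'a' => differ
  Position 5: 'd' vs 'b' => differ
  Position 6: 'b' vs 'a' => differ
  Position 7: 'a' vs 'a' => same
Total differences (Hamming distance): 7

7


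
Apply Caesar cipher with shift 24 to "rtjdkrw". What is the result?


Caesar cipher: shift "rtjdkrw" by 24
  'r' (pos 17) + 24 = pos 15 = 'p'
  't' (pos 19) + 24 = pos 17 = 'r'
  'j' (pos 9) + 24 = pos 7 = 'h'
  'd' (pos 3) + 24 = pos 1 = 'b'
  'k' (pos 10) + 24 = pos 8 = 'i'
  'r' (pos 17) + 24 = pos 15 = 'p'
  'w' (pos 22) + 24 = pos 20 = 'u'
Result: prhbipu

prhbipu


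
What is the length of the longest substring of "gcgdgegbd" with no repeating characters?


Input: "gcgdgegbd"
Sliding window (track last position of each char):
  Position 0 ('g'): window [0,0] length 1 -- new best
  Position 1 ('c'): window [0,1] length 2 -- new best
  Position 2 ('g'): repeat (last at 0), move window start to 1
  Position 2 ('g'): window [1,2] length 2
  Position 3 ('d'): window [1,3] length 3 -- new best
  Position 4 ('g'): repeat (last at 2), move window start to 3
  Position 4 ('g'): window [3,4] length 2
  Position 5 ('e'): window [3,5] length 3
  Position 6 ('g'): repeat (last at 4), move window start to 5
  Position 6 ('g'): window [5,6] length 2
  Position 7 ('b'): window [5,7] length 3
  Position 8 ('d'): window [5,8] length 4 -- new best
Longest substring with no repeats: "egbd" with length 4

4


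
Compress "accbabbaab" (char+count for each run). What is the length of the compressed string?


Input: accbabbaab
Runs:
  'a' x 1 => "a1"
  'c' x 2 => "c2"
  'b' x 1 => "b1"
  'a' x 1 => "a1"
  'b' x 2 => "b2"
  'a' x 2 => "a2"
  'b' x 1 => "b1"
Compressed: "a1c2b1a1b2a2b1"
Compressed length: 14

14


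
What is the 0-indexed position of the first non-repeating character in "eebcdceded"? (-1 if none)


Input: eebcdceded
Character frequencies:
  'b': 1
  'c': 2
  'd': 3
  'e': 4
Scanning left to right for freq == 1:
  Position 0 ('e'): freq=4, skip
  Position 1 ('e'): freq=4, skip
  Position 2 ('b'): unique! => answer = 2

2


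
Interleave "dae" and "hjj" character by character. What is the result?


Interleaving "dae" and "hjj":
  Position 0: 'd' from first, 'h' from second => "dh"
  Position 1: 'a' from first, 'j' from second => "aj"
  Position 2: 'e' from first, 'j' from second => "ej"
Result: dhajej

dhajej


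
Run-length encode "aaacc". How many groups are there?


Input: aaacc
Scanning for consecutive runs:
  Group 1: 'a' x 3 (positions 0-2)
  Group 2: 'c' x 2 (positions 3-4)
Total groups: 2

2


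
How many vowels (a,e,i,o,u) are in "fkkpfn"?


Input: fkkpfn
Checking each character:
  'f' at position 0: consonant
  'k' at position 1: consonant
  'k' at position 2: consonant
  'p' at position 3: consonant
  'f' at position 4: consonant
  'n' at position 5: consonant
Total vowels: 0

0


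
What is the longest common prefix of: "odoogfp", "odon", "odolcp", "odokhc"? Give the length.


Words: odoogfp, odon, odolcp, odokhc
  Position 0: all 'o' => match
  Position 1: all 'd' => match
  Position 2: all 'o' => match
  Position 3: ('o', 'n', 'l', 'k') => mismatch, stop
LCP = "odo" (length 3)

3


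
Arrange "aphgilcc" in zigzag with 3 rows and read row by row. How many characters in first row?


Zigzag "aphgilcc" into 3 rows:
Placing characters:
  'a' => row 0
  'p' => row 1
  'h' => row 2
  'g' => row 1
  'i' => row 0
  'l' => row 1
  'c' => row 2
  'c' => row 1
Rows:
  Row 0: "ai"
  Row 1: "pglc"
  Row 2: "hc"
First row length: 2

2


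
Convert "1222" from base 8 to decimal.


Input: "1222" in base 8
Positional expansion:
  Digit '1' (value 1) x 8^3 = 512
  Digit '2' (value 2) x 8^2 = 128
  Digit '2' (value 2) x 8^1 = 16
  Digit '2' (value 2) x 8^0 = 2
Sum = 658

658


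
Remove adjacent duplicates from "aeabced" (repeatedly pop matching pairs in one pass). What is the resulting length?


Input: aeabced
Stack-based adjacent duplicate removal:
  Read 'a': push. Stack: a
  Read 'e': push. Stack: ae
  Read 'a': push. Stack: aea
  Read 'b': push. Stack: aeab
  Read 'c': push. Stack: aeabc
  Read 'e': push. Stack: aeabce
  Read 'd': push. Stack: aeabced
Final stack: "aeabced" (length 7)

7


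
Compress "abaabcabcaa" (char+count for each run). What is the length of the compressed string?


Input: abaabcabcaa
Runs:
  'a' x 1 => "a1"
  'b' x 1 => "b1"
  'a' x 2 => "a2"
  'b' x 1 => "b1"
  'c' x 1 => "c1"
  'a' x 1 => "a1"
  'b' x 1 => "b1"
  'c' x 1 => "c1"
  'a' x 2 => "a2"
Compressed: "a1b1a2b1c1a1b1c1a2"
Compressed length: 18

18


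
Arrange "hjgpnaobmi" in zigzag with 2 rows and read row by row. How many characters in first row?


Zigzag "hjgpnaobmi" into 2 rows:
Placing characters:
  'h' => row 0
  'j' => row 1
  'g' => row 0
  'p' => row 1
  'n' => row 0
  'a' => row 1
  'o' => row 0
  'b' => row 1
  'm' => row 0
  'i' => row 1
Rows:
  Row 0: "hgnom"
  Row 1: "jpabi"
First row length: 5

5


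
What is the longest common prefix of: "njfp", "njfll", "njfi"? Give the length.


Words: njfp, njfll, njfi
  Position 0: all 'n' => match
  Position 1: all 'j' => match
  Position 2: all 'f' => match
  Position 3: ('p', 'l', 'i') => mismatch, stop
LCP = "njf" (length 3)

3


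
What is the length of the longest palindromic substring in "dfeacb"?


Input: "dfeacb"
Checking substrings for palindromes:
  No multi-char palindromic substrings found
Longest palindromic substring: "d" with length 1

1


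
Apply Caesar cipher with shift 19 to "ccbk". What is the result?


Caesar cipher: shift "ccbk" by 19
  'c' (pos 2) + 19 = pos 21 = 'v'
  'c' (pos 2) + 19 = pos 21 = 'v'
  'b' (pos 1) + 19 = pos 20 = 'u'
  'k' (pos 10) + 19 = pos 3 = 'd'
Result: vvud

vvud


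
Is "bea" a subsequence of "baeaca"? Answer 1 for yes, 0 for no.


Check if "bea" is a subsequence of "baeaca"
Greedy scan:
  Position 0 ('b'): matches sub[0] = 'b'
  Position 1 ('a'): no match needed
  Position 2 ('e'): matches sub[1] = 'e'
  Position 3 ('a'): matches sub[2] = 'a'
  Position 4 ('c'): no match needed
  Position 5 ('a'): no match needed
All 3 characters matched => is a subsequence

1


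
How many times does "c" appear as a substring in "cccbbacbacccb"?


Searching for "c" in "cccbbacbacccb"
Scanning each position:
  Position 0: "c" => MATCH
  Position 1: "c" => MATCH
  Position 2: "c" => MATCH
  Position 3: "b" => no
  Position 4: "b" => no
  Position 5: "a" => no
  Position 6: "c" => MATCH
  Position 7: "b" => no
  Position 8: "a" => no
  Position 9: "c" => MATCH
  Position 10: "c" => MATCH
  Position 11: "c" => MATCH
  Position 12: "b" => no
Total occurrences: 7

7


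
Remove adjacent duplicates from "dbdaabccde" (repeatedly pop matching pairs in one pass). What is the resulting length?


Input: dbdaabccde
Stack-based adjacent duplicate removal:
  Read 'd': push. Stack: d
  Read 'b': push. Stack: db
  Read 'd': push. Stack: dbd
  Read 'a': push. Stack: dbda
  Read 'a': matches stack top 'a' => pop. Stack: dbd
  Read 'b': push. Stack: dbdb
  Read 'c': push. Stack: dbdbc
  Read 'c': matches stack top 'c' => pop. Stack: dbdb
  Read 'd': push. Stack: dbdbd
  Read 'e': push. Stack: dbdbde
Final stack: "dbdbde" (length 6)

6


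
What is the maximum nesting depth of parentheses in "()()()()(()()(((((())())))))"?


Input: "()()()()(()()(((((())())))))"
Tracking depth:
  Position 0 '(': depth becomes 1
  Position 1 ')': depth becomes 0
  Position 2 '(': depth becomes 1
  Position 3 ')': depth becomes 0
  Position 4 '(': depth becomes 1
  Position 5 ')': depth becomes 0
  Position 6 '(': depth becomes 1
  Position 7 ')': depth becomes 0
  Position 8 '(': depth becomes 1
  Position 9 '(': depth becomes 2
  Position 10 ')': depth becomes 1
  Position 11 '(': depth becomes 2
  Position 12 ')': depth becomes 1
  Position 13 '(': depth becomes 2
  Position 14 '(': depth becomes 3
  Position 15 '(': depth becomes 4
  Position 16 '(': depth becomes 5
  Position 17 '(': depth becomes 6
  Position 18 '(': depth becomes 7
  Position 19 ')': depth becomes 6
  Position 20 ')': depth becomes 5
  Position 21 '(': depth becomes 6
  Position 22 ')': depth becomes 5
  Position 23 ')': depth becomes 4
  Position 24 ')': depth becomes 3
  Position 25 ')': depth becomes 2
  Position 26 ')': depth becomes 1
  Position 27 ')': depth becomes 0
Maximum depth reached: 7

7


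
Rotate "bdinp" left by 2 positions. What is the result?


Input: "bdinp", rotate left by 2
First 2 characters: "bd"
Remaining characters: "inp"
Concatenate remaining + first: "inp" + "bd" = "inpbd"

inpbd


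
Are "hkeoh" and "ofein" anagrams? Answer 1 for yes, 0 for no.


Strings: "hkeoh", "ofein"
Sorted first:  ehhko
Sorted second: efino
Differ at position 1: 'h' vs 'f' => not anagrams

0


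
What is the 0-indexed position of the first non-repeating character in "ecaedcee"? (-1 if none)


Input: ecaedcee
Character frequencies:
  'a': 1
  'c': 2
  'd': 1
  'e': 4
Scanning left to right for freq == 1:
  Position 0 ('e'): freq=4, skip
  Position 1 ('c'): freq=2, skip
  Position 2 ('a'): unique! => answer = 2

2


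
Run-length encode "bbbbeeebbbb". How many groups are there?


Input: bbbbeeebbbb
Scanning for consecutive runs:
  Group 1: 'b' x 4 (positions 0-3)
  Group 2: 'e' x 3 (positions 4-6)
  Group 3: 'b' x 4 (positions 7-10)
Total groups: 3

3


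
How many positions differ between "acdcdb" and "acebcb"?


Comparing "acdcdb" and "acebcb" position by position:
  Position 0: 'a' vs 'a' => same
  Position 1: 'c' vs 'c' => same
  Position 2: 'd' vs 'e' => DIFFER
  Position 3: 'c' vs 'b' => DIFFER
  Position 4: 'd' vs 'c' => DIFFER
  Position 5: 'b' vs 'b' => same
Positions that differ: 3

3


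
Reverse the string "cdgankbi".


Input: cdgankbi
Reading characters right to left:
  Position 7: 'i'
  Position 6: 'b'
  Position 5: 'k'
  Position 4: 'n'
  Position 3: 'a'
  Position 2: 'g'
  Position 1: 'd'
  Position 0: 'c'
Reversed: ibknagdc

ibknagdc


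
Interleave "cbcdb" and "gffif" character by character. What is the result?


Interleaving "cbcdb" and "gffif":
  Position 0: 'c' from first, 'g' from second => "cg"
  Position 1: 'b' from first, 'f' from second => "bf"
  Position 2: 'c' from first, 'f' from second => "cf"
  Position 3: 'd' from first, 'i' from second => "di"
  Position 4: 'b' from first, 'f' from second => "bf"
Result: cgbfcfdibf

cgbfcfdibf


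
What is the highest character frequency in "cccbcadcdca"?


Input: cccbcadcdca
Character counts:
  'a': 2
  'b': 1
  'c': 6
  'd': 2
Maximum frequency: 6

6


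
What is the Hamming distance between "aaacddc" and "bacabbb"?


Comparing "aaacddc" and "bacabbb" position by position:
  Position 0: 'a' vs 'b' => differ
  Position 1: 'a' vs 'a' => same
  Position 2: 'a' vs 'c' => differ
  Position 3: 'c' vs 'a' => differ
  Position 4: 'd' vs 'b' => differ
  Position 5: 'd' vs 'b' => differ
  Position 6: 'c' vs 'b' => differ
Total differences (Hamming distance): 6

6


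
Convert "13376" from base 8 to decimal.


Input: "13376" in base 8
Positional expansion:
  Digit '1' (value 1) x 8^4 = 4096
  Digit '3' (value 3) x 8^3 = 1536
  Digit '3' (value 3) x 8^2 = 192
  Digit '7' (value 7) x 8^1 = 56
  Digit '6' (value 6) x 8^0 = 6
Sum = 5886

5886


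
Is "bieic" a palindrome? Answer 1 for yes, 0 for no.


Input: bieic
Reversed: cieib
  Compare pos 0 ('b') with pos 4 ('c'): MISMATCH
  Compare pos 1 ('i') with pos 3 ('i'): match
Result: not a palindrome

0


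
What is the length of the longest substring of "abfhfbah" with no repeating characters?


Input: "abfhfbah"
Sliding window (track last position of each char):
  Position 0 ('a'): window [0,0] length 1 -- new best
  Position 1 ('b'): window [0,1] length 2 -- new best
  Position 2 ('f'): window [0,2] length 3 -- new best
  Position 3 ('h'): window [0,3] length 4 -- new best
  Position 4 ('f'): repeat (last at 2), move window start to 3
  Position 4 ('f'): window [3,4] length 2
  Position 5 ('b'): window [3,5] length 3
  Position 6 ('a'): window [3,6] length 4
  Position 7 ('h'): repeat (last at 3), move window start to 4
  Position 7 ('h'): window [4,7] length 4
Longest substring with no repeats: "abfh" with length 4

4


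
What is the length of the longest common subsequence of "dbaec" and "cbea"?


LCS of "dbaec" and "cbea"
DP table:
           c    b    e    a
      0    0    0    0    0
  d   0    0    0    0    0
  b   0    0    1    1    1
  a   0    0    1    1    2
  e   0    0    1    2    2
  c   0    1    1    2    2
LCS length = dp[5][4] = 2

2


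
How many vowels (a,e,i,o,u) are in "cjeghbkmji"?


Input: cjeghbkmji
Checking each character:
  'c' at position 0: consonant
  'j' at position 1: consonant
  'e' at position 2: vowel (running total: 1)
  'g' at position 3: consonant
  'h' at position 4: consonant
  'b' at position 5: consonant
  'k' at position 6: consonant
  'm' at position 7: consonant
  'j' at position 8: consonant
  'i' at position 9: vowel (running total: 2)
Total vowels: 2

2


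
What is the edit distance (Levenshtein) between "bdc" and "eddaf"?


Computing edit distance: "bdc" -> "eddaf"
DP table:
           e    d    d    a    f
      0    1    2    3    4    5
  b   1    1    2    3    4    5
  d   2    2    1    2    3    4
  c   3    3    2    2    3    4
Edit distance = dp[3][5] = 4

4


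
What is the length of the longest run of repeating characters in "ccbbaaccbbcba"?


Input: "ccbbaaccbbcba"
Scanning for longest run:
  Position 1 ('c'): continues run of 'c', length=2
  Position 2 ('b'): new char, reset run to 1
  Position 3 ('b'): continues run of 'b', length=2
  Position 4 ('a'): new char, reset run to 1
  Position 5 ('a'): continues run of 'a', length=2
  Position 6 ('c'): new char, reset run to 1
  Position 7 ('c'): continues run of 'c', length=2
  Position 8 ('b'): new char, reset run to 1
  Position 9 ('b'): continues run of 'b', length=2
  Position 10 ('c'): new char, reset run to 1
  Position 11 ('b'): new char, reset run to 1
  Position 12 ('a'): new char, reset run to 1
Longest run: 'c' with length 2

2


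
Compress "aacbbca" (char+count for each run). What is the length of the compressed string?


Input: aacbbca
Runs:
  'a' x 2 => "a2"
  'c' x 1 => "c1"
  'b' x 2 => "b2"
  'c' x 1 => "c1"
  'a' x 1 => "a1"
Compressed: "a2c1b2c1a1"
Compressed length: 10

10


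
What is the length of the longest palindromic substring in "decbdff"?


Input: "decbdff"
Checking substrings for palindromes:
  [5:7] "ff" (len 2) => palindrome
Longest palindromic substring: "ff" with length 2

2


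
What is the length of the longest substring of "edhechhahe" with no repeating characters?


Input: "edhechhahe"
Sliding window (track last position of each char):
  Position 0 ('e'): window [0,0] length 1 -- new best
  Position 1 ('d'): window [0,1] length 2 -- new best
  Position 2 ('h'): window [0,2] length 3 -- new best
  Position 3 ('e'): repeat (last at 0), move window start to 1
  Position 3 ('e'): window [1,3] length 3
  Position 4 ('c'): window [1,4] length 4 -- new best
  Position 5 ('h'): repeat (last at 2), move window start to 3
  Position 5 ('h'): window [3,5] length 3
  Position 6 ('h'): repeat (last at 5), move window start to 6
  Position 6 ('h'): window [6,6] length 1
  Position 7 ('a'): window [6,7] length 2
  Position 8 ('h'): repeat (last at 6), move window start to 7
  Position 8 ('h'): window [7,8] length 2
  Position 9 ('e'): window [7,9] length 3
Longest substring with no repeats: "dhec" with length 4

4


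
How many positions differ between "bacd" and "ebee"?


Comparing "bacd" and "ebee" position by position:
  Position 0: 'b' vs 'e' => DIFFER
  Position 1: 'a' vs 'b' => DIFFER
  Position 2: 'c' vs 'e' => DIFFER
  Position 3: 'd' vs 'e' => DIFFER
Positions that differ: 4

4


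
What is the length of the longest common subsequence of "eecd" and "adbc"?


LCS of "eecd" and "adbc"
DP table:
           a    d    b    c
      0    0    0    0    0
  e   0    0    0    0    0
  e   0    0    0    0    0
  c   0    0    0    0    1
  d   0    0    1    1    1
LCS length = dp[4][4] = 1

1


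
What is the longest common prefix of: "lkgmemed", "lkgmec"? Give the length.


Words: lkgmemed, lkgmec
  Position 0: all 'l' => match
  Position 1: all 'k' => match
  Position 2: all 'g' => match
  Position 3: all 'm' => match
  Position 4: all 'e' => match
  Position 5: ('m', 'c') => mismatch, stop
LCP = "lkgme" (length 5)

5


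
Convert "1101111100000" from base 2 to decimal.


Input: "1101111100000" in base 2
Positional expansion:
  Digit '1' (value 1) x 2^12 = 4096
  Digit '1' (value 1) x 2^11 = 2048
  Digit '0' (value 0) x 2^10 = 0
  Digit '1' (value 1) x 2^9 = 512
  Digit '1' (value 1) x 2^8 = 256
  Digit '1' (value 1) x 2^7 = 128
  Digit '1' (value 1) x 2^6 = 64
  Digit '1' (value 1) x 2^5 = 32
  Digit '0' (value 0) x 2^4 = 0
  Digit '0' (value 0) x 2^3 = 0
  Digit '0' (value 0) x 2^2 = 0
  Digit '0' (value 0) x 2^1 = 0
  Digit '0' (value 0) x 2^0 = 0
Sum = 7136

7136


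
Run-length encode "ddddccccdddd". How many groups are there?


Input: ddddccccdddd
Scanning for consecutive runs:
  Group 1: 'd' x 4 (positions 0-3)
  Group 2: 'c' x 4 (positions 4-7)
  Group 3: 'd' x 4 (positions 8-11)
Total groups: 3

3


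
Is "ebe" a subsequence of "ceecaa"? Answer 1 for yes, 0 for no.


Check if "ebe" is a subsequence of "ceecaa"
Greedy scan:
  Position 0 ('c'): no match needed
  Position 1 ('e'): matches sub[0] = 'e'
  Position 2 ('e'): no match needed
  Position 3 ('c'): no match needed
  Position 4 ('a'): no match needed
  Position 5 ('a'): no match needed
Only matched 1/3 characters => not a subsequence

0


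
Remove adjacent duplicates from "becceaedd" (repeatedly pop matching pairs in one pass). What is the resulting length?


Input: becceaedd
Stack-based adjacent duplicate removal:
  Read 'b': push. Stack: b
  Read 'e': push. Stack: be
  Read 'c': push. Stack: bec
  Read 'c': matches stack top 'c' => pop. Stack: be
  Read 'e': matches stack top 'e' => pop. Stack: b
  Read 'a': push. Stack: ba
  Read 'e': push. Stack: bae
  Read 'd': push. Stack: baed
  Read 'd': matches stack top 'd' => pop. Stack: bae
Final stack: "bae" (length 3)

3


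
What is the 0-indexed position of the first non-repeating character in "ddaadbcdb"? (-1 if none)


Input: ddaadbcdb
Character frequencies:
  'a': 2
  'b': 2
  'c': 1
  'd': 4
Scanning left to right for freq == 1:
  Position 0 ('d'): freq=4, skip
  Position 1 ('d'): freq=4, skip
  Position 2 ('a'): freq=2, skip
  Position 3 ('a'): freq=2, skip
  Position 4 ('d'): freq=4, skip
  Position 5 ('b'): freq=2, skip
  Position 6 ('c'): unique! => answer = 6

6


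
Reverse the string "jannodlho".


Input: jannodlho
Reading characters right to left:
  Position 8: 'o'
  Position 7: 'h'
  Position 6: 'l'
  Position 5: 'd'
  Position 4: 'o'
  Position 3: 'n'
  Position 2: 'n'
  Position 1: 'a'
  Position 0: 'j'
Reversed: ohldonnaj

ohldonnaj


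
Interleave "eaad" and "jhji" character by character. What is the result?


Interleaving "eaad" and "jhji":
  Position 0: 'e' from first, 'j' from second => "ej"
  Position 1: 'a' from first, 'h' from second => "ah"
  Position 2: 'a' from first, 'j' from second => "aj"
  Position 3: 'd' from first, 'i' from second => "di"
Result: ejahajdi

ejahajdi


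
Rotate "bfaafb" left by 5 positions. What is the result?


Input: "bfaafb", rotate left by 5
First 5 characters: "bfaaf"
Remaining characters: "b"
Concatenate remaining + first: "b" + "bfaaf" = "bbfaaf"

bbfaaf


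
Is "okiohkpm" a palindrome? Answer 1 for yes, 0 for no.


Input: okiohkpm
Reversed: mpkhoiko
  Compare pos 0 ('o') with pos 7 ('m'): MISMATCH
  Compare pos 1 ('k') with pos 6 ('p'): MISMATCH
  Compare pos 2 ('i') with pos 5 ('k'): MISMATCH
  Compare pos 3 ('o') with pos 4 ('h'): MISMATCH
Result: not a palindrome

0


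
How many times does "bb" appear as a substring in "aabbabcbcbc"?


Searching for "bb" in "aabbabcbcbc"
Scanning each position:
  Position 0: "aa" => no
  Position 1: "ab" => no
  Position 2: "bb" => MATCH
  Position 3: "ba" => no
  Position 4: "ab" => no
  Position 5: "bc" => no
  Position 6: "cb" => no
  Position 7: "bc" => no
  Position 8: "cb" => no
  Position 9: "bc" => no
Total occurrences: 1

1


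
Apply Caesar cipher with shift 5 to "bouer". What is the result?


Caesar cipher: shift "bouer" by 5
  'b' (pos 1) + 5 = pos 6 = 'g'
  'o' (pos 14) + 5 = pos 19 = 't'
  'u' (pos 20) + 5 = pos 25 = 'z'
  'e' (pos 4) + 5 = pos 9 = 'j'
  'r' (pos 17) + 5 = pos 22 = 'w'
Result: gtzjw

gtzjw


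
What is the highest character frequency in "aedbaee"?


Input: aedbaee
Character counts:
  'a': 2
  'b': 1
  'd': 1
  'e': 3
Maximum frequency: 3

3


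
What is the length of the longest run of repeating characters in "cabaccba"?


Input: "cabaccba"
Scanning for longest run:
  Position 1 ('a'): new char, reset run to 1
  Position 2 ('b'): new char, reset run to 1
  Position 3 ('a'): new char, reset run to 1
  Position 4 ('c'): new char, reset run to 1
  Position 5 ('c'): continues run of 'c', length=2
  Position 6 ('b'): new char, reset run to 1
  Position 7 ('a'): new char, reset run to 1
Longest run: 'c' with length 2

2


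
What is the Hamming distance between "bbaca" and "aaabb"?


Comparing "bbaca" and "aaabb" position by position:
  Position 0: 'b' vs 'a' => differ
  Position 1: 'b' vs 'a' => differ
  Position 2: 'a' vs 'a' => same
  Position 3: 'c' vs 'b' => differ
  Position 4: 'a' vs 'b' => differ
Total differences (Hamming distance): 4

4


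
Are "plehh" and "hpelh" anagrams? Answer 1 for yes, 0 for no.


Strings: "plehh", "hpelh"
Sorted first:  ehhlp
Sorted second: ehhlp
Sorted forms match => anagrams

1


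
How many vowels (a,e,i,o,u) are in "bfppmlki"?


Input: bfppmlki
Checking each character:
  'b' at position 0: consonant
  'f' at position 1: consonant
  'p' at position 2: consonant
  'p' at position 3: consonant
  'm' at position 4: consonant
  'l' at position 5: consonant
  'k' at position 6: consonant
  'i' at position 7: vowel (running total: 1)
Total vowels: 1

1


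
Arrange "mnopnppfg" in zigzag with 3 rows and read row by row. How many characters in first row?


Zigzag "mnopnppfg" into 3 rows:
Placing characters:
  'm' => row 0
  'n' => row 1
  'o' => row 2
  'p' => row 1
  'n' => row 0
  'p' => row 1
  'p' => row 2
  'f' => row 1
  'g' => row 0
Rows:
  Row 0: "mng"
  Row 1: "nppf"
  Row 2: "op"
First row length: 3

3


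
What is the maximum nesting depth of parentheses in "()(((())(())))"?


Input: "()(((())(())))"
Tracking depth:
  Position 0 '(': depth becomes 1
  Position 1 ')': depth becomes 0
  Position 2 '(': depth becomes 1
  Position 3 '(': depth becomes 2
  Position 4 '(': depth becomes 3
  Position 5 '(': depth becomes 4
  Position 6 ')': depth becomes 3
  Position 7 ')': depth becomes 2
  Position 8 '(': depth becomes 3
  Position 9 '(': depth becomes 4
  Position 10 ')': depth becomes 3
  Position 11 ')': depth becomes 2
  Position 12 ')': depth becomes 1
  Position 13 ')': depth becomes 0
Maximum depth reached: 4

4


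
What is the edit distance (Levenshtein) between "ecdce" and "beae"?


Computing edit distance: "ecdce" -> "beae"
DP table:
           b    e    a    e
      0    1    2    3    4
  e   1    1    1    2    3
  c   2    2    2    2    3
  d   3    3    3    3    3
  c   4    4    4    4    4
  e   5    5    4    5    4
Edit distance = dp[5][4] = 4

4


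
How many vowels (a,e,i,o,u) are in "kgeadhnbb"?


Input: kgeadhnbb
Checking each character:
  'k' at position 0: consonant
  'g' at position 1: consonant
  'e' at position 2: vowel (running total: 1)
  'a' at position 3: vowel (running total: 2)
  'd' at position 4: consonant
  'h' at position 5: consonant
  'n' at position 6: consonant
  'b' at position 7: consonant
  'b' at position 8: consonant
Total vowels: 2

2


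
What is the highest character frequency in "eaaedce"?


Input: eaaedce
Character counts:
  'a': 2
  'c': 1
  'd': 1
  'e': 3
Maximum frequency: 3

3


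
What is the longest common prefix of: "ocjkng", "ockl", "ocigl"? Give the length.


Words: ocjkng, ockl, ocigl
  Position 0: all 'o' => match
  Position 1: all 'c' => match
  Position 2: ('j', 'k', 'i') => mismatch, stop
LCP = "oc" (length 2)

2


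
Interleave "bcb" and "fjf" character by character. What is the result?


Interleaving "bcb" and "fjf":
  Position 0: 'b' from first, 'f' from second => "bf"
  Position 1: 'c' from first, 'j' from second => "cj"
  Position 2: 'b' from first, 'f' from second => "bf"
Result: bfcjbf

bfcjbf


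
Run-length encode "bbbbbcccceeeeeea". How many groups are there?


Input: bbbbbcccceeeeeea
Scanning for consecutive runs:
  Group 1: 'b' x 5 (positions 0-4)
  Group 2: 'c' x 4 (positions 5-8)
  Group 3: 'e' x 6 (positions 9-14)
  Group 4: 'a' x 1 (positions 15-15)
Total groups: 4

4


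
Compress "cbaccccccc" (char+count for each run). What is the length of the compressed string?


Input: cbaccccccc
Runs:
  'c' x 1 => "c1"
  'b' x 1 => "b1"
  'a' x 1 => "a1"
  'c' x 7 => "c7"
Compressed: "c1b1a1c7"
Compressed length: 8

8


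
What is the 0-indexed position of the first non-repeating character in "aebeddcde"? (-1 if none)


Input: aebeddcde
Character frequencies:
  'a': 1
  'b': 1
  'c': 1
  'd': 3
  'e': 3
Scanning left to right for freq == 1:
  Position 0 ('a'): unique! => answer = 0

0


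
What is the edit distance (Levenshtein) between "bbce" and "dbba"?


Computing edit distance: "bbce" -> "dbba"
DP table:
           d    b    b    a
      0    1    2    3    4
  b   1    1    1    2    3
  b   2    2    1    1    2
  c   3    3    2    2    2
  e   4    4    3    3    3
Edit distance = dp[4][4] = 3

3


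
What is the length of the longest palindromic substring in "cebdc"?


Input: "cebdc"
Checking substrings for palindromes:
  No multi-char palindromic substrings found
Longest palindromic substring: "c" with length 1

1


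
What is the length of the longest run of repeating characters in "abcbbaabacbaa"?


Input: "abcbbaabacbaa"
Scanning for longest run:
  Position 1 ('b'): new char, reset run to 1
  Position 2 ('c'): new char, reset run to 1
  Position 3 ('b'): new char, reset run to 1
  Position 4 ('b'): continues run of 'b', length=2
  Position 5 ('a'): new char, reset run to 1
  Position 6 ('a'): continues run of 'a', length=2
  Position 7 ('b'): new char, reset run to 1
  Position 8 ('a'): new char, reset run to 1
  Position 9 ('c'): new char, reset run to 1
  Position 10 ('b'): new char, reset run to 1
  Position 11 ('a'): new char, reset run to 1
  Position 12 ('a'): continues run of 'a', length=2
Longest run: 'b' with length 2

2


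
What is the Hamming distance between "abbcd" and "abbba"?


Comparing "abbcd" and "abbba" position by position:
  Position 0: 'a' vs 'a' => same
  Position 1: 'b' vs 'b' => same
  Position 2: 'b' vs 'b' => same
  Position 3: 'c' vs 'b' => differ
  Position 4: 'd' vs 'a' => differ
Total differences (Hamming distance): 2

2


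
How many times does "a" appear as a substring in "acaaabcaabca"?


Searching for "a" in "acaaabcaabca"
Scanning each position:
  Position 0: "a" => MATCH
  Position 1: "c" => no
  Position 2: "a" => MATCH
  Position 3: "a" => MATCH
  Position 4: "a" => MATCH
  Position 5: "b" => no
  Position 6: "c" => no
  Position 7: "a" => MATCH
  Position 8: "a" => MATCH
  Position 9: "b" => no
  Position 10: "c" => no
  Position 11: "a" => MATCH
Total occurrences: 7

7


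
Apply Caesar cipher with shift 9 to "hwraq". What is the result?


Caesar cipher: shift "hwraq" by 9
  'h' (pos 7) + 9 = pos 16 = 'q'
  'w' (pos 22) + 9 = pos 5 = 'f'
  'r' (pos 17) + 9 = pos 0 = 'a'
  'a' (pos 0) + 9 = pos 9 = 'j'
  'q' (pos 16) + 9 = pos 25 = 'z'
Result: qfajz

qfajz


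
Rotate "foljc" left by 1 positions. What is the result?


Input: "foljc", rotate left by 1
First 1 characters: "f"
Remaining characters: "oljc"
Concatenate remaining + first: "oljc" + "f" = "oljcf"

oljcf


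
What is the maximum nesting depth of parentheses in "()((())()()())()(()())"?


Input: "()((())()()())()(()())"
Tracking depth:
  Position 0 '(': depth becomes 1
  Position 1 ')': depth becomes 0
  Position 2 '(': depth becomes 1
  Position 3 '(': depth becomes 2
  Position 4 '(': depth becomes 3
  Position 5 ')': depth becomes 2
  Position 6 ')': depth becomes 1
  Position 7 '(': depth becomes 2
  Position 8 ')': depth becomes 1
  Position 9 '(': depth becomes 2
  Position 10 ')': depth becomes 1
  Position 11 '(': depth becomes 2
  Position 12 ')': depth becomes 1
  Position 13 ')': depth becomes 0
  Position 14 '(': depth becomes 1
  Position 15 ')': depth becomes 0
  Position 16 '(': depth becomes 1
  Position 17 '(': depth becomes 2
  Position 18 ')': depth becomes 1
  Position 19 '(': depth becomes 2
  Position 20 ')': depth becomes 1
  Position 21 ')': depth becomes 0
Maximum depth reached: 3

3


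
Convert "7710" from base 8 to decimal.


Input: "7710" in base 8
Positional expansion:
  Digit '7' (value 7) x 8^3 = 3584
  Digit '7' (value 7) x 8^2 = 448
  Digit '1' (value 1) x 8^1 = 8
  Digit '0' (value 0) x 8^0 = 0
Sum = 4040

4040


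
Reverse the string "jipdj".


Input: jipdj
Reading characters right to left:
  Position 4: 'j'
  Position 3: 'd'
  Position 2: 'p'
  Position 1: 'i'
  Position 0: 'j'
Reversed: jdpij

jdpij


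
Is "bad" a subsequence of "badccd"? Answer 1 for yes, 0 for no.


Check if "bad" is a subsequence of "badccd"
Greedy scan:
  Position 0 ('b'): matches sub[0] = 'b'
  Position 1 ('a'): matches sub[1] = 'a'
  Position 2 ('d'): matches sub[2] = 'd'
  Position 3 ('c'): no match needed
  Position 4 ('c'): no match needed
  Position 5 ('d'): no match needed
All 3 characters matched => is a subsequence

1


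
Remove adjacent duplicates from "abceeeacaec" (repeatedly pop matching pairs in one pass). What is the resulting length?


Input: abceeeacaec
Stack-based adjacent duplicate removal:
  Read 'a': push. Stack: a
  Read 'b': push. Stack: ab
  Read 'c': push. Stack: abc
  Read 'e': push. Stack: abce
  Read 'e': matches stack top 'e' => pop. Stack: abc
  Read 'e': push. Stack: abce
  Read 'a': push. Stack: abcea
  Read 'c': push. Stack: abceac
  Read 'a': push. Stack: abceaca
  Read 'e': push. Stack: abceacae
  Read 'c': push. Stack: abceacaec
Final stack: "abceacaec" (length 9)

9


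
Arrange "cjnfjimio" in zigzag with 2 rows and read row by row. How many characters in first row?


Zigzag "cjnfjimio" into 2 rows:
Placing characters:
  'c' => row 0
  'j' => row 1
  'n' => row 0
  'f' => row 1
  'j' => row 0
  'i' => row 1
  'm' => row 0
  'i' => row 1
  'o' => row 0
Rows:
  Row 0: "cnjmo"
  Row 1: "jfii"
First row length: 5

5


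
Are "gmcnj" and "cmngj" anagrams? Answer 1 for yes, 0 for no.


Strings: "gmcnj", "cmngj"
Sorted first:  cgjmn
Sorted second: cgjmn
Sorted forms match => anagrams

1
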